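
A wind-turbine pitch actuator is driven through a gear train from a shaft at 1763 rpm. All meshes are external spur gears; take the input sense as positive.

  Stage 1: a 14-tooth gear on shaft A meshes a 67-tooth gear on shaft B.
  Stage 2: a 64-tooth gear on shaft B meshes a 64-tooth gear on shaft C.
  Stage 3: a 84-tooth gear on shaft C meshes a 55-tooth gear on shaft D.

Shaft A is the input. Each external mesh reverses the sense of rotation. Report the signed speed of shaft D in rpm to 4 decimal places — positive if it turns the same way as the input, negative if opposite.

Stage 1 [14T→67T]: ω = 1763.0000×14/67 = 368.3881 rpm, dir flips to −; running = −368.3881
Stage 2 [64T→64T]: ω = 368.3881×64/64 = 368.3881 rpm, dir flips to +; running = +368.3881
Stage 3 [84T→55T]: ω = 368.3881×84/55 = 562.6290 rpm, dir flips to −; running = −562.6290

-562.6290 rpm (opposite to input, |ω| = 562.6290 rpm)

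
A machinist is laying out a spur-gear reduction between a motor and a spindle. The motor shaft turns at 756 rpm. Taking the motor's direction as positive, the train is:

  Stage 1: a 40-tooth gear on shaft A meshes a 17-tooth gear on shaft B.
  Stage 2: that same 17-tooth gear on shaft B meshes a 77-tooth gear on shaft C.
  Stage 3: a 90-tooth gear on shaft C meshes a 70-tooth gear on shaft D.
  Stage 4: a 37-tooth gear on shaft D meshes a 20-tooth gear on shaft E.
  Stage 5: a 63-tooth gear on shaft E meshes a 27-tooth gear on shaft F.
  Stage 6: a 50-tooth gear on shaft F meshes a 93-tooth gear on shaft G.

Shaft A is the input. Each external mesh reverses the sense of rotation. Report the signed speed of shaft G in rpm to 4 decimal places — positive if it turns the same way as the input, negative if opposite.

Stage 1 [40T→17T]: ω = 756.0000×40/17 = 1778.8235 rpm, dir flips to −; running = −1778.8235
Stage 2 [17T→77T]: ω = 1778.8235×17/77 = 392.7273 rpm, dir flips to +; running = +392.7273
Stage 3 [90T→70T]: ω = 392.7273×90/70 = 504.9351 rpm, dir flips to −; running = −504.9351
Stage 4 [37T→20T]: ω = 504.9351×37/20 = 934.1299 rpm, dir flips to +; running = +934.1299
Stage 5 [63T→27T]: ω = 934.1299×63/27 = 2179.6364 rpm, dir flips to −; running = −2179.6364
Stage 6 [50T→93T]: ω = 2179.6364×50/93 = 1171.8475 rpm, dir flips to +; running = +1171.8475

+1171.8475 rpm (same as input, |ω| = 1171.8475 rpm)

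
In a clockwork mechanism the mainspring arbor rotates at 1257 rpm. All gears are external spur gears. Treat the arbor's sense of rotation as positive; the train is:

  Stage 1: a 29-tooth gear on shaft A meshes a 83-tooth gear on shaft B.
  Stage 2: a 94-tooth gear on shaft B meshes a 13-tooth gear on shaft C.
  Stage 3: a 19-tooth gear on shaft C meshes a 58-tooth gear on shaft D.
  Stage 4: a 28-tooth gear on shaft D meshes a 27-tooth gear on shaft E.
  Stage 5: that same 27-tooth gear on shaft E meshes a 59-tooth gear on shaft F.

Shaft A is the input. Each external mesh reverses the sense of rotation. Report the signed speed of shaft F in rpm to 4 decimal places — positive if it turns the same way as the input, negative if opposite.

-493.7093 rpm (opposite to input, |ω| = 493.7093 rpm)

Stage 1 [29T→83T]: ω = 1257.0000×29/83 = 439.1928 rpm, dir flips to −; running = −439.1928
Stage 2 [94T→13T]: ω = 439.1928×94/13 = 3175.7016 rpm, dir flips to +; running = +3175.7016
Stage 3 [19T→58T]: ω = 3175.7016×19/58 = 1040.3160 rpm, dir flips to −; running = −1040.3160
Stage 4 [28T→27T]: ω = 1040.3160×28/27 = 1078.8463 rpm, dir flips to +; running = +1078.8463
Stage 5 [27T→59T]: ω = 1078.8463×27/59 = 493.7093 rpm, dir flips to −; running = −493.7093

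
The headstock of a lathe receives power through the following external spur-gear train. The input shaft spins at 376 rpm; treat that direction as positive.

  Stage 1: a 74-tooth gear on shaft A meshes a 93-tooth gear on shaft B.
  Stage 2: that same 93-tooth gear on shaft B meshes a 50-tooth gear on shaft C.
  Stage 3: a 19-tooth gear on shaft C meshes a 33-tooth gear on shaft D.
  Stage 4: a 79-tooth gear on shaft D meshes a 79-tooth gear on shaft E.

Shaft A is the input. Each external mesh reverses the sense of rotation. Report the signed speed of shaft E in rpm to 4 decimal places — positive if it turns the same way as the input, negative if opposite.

Stage 1 [74T→93T]: ω = 376.0000×74/93 = 299.1828 rpm, dir flips to −; running = −299.1828
Stage 2 [93T→50T]: ω = 299.1828×93/50 = 556.4800 rpm, dir flips to +; running = +556.4800
Stage 3 [19T→33T]: ω = 556.4800×19/33 = 320.3976 rpm, dir flips to −; running = −320.3976
Stage 4 [79T→79T]: ω = 320.3976×79/79 = 320.3976 rpm, dir flips to +; running = +320.3976

+320.3976 rpm (same as input, |ω| = 320.3976 rpm)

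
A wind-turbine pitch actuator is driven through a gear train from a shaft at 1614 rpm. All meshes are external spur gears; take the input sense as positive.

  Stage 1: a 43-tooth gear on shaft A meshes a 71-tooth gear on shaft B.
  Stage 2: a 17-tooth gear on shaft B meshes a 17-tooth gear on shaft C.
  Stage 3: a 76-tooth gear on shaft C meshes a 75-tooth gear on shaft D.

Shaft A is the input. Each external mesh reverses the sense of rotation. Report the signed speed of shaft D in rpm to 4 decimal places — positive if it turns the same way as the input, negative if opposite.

Stage 1 [43T→71T]: ω = 1614.0000×43/71 = 977.4930 rpm, dir flips to −; running = −977.4930
Stage 2 [17T→17T]: ω = 977.4930×17/17 = 977.4930 rpm, dir flips to +; running = +977.4930
Stage 3 [76T→75T]: ω = 977.4930×76/75 = 990.5262 rpm, dir flips to −; running = −990.5262

-990.5262 rpm (opposite to input, |ω| = 990.5262 rpm)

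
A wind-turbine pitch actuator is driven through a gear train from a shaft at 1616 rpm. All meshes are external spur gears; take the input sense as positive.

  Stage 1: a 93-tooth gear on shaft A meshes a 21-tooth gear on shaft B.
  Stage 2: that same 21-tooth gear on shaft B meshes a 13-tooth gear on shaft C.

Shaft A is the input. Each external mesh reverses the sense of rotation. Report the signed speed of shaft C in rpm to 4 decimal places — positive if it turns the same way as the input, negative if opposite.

Stage 1 [93T→21T]: ω = 1616.0000×93/21 = 7156.5714 rpm, dir flips to −; running = −7156.5714
Stage 2 [21T→13T]: ω = 7156.5714×21/13 = 11560.6154 rpm, dir flips to +; running = +11560.6154

+11560.6154 rpm (same as input, |ω| = 11560.6154 rpm)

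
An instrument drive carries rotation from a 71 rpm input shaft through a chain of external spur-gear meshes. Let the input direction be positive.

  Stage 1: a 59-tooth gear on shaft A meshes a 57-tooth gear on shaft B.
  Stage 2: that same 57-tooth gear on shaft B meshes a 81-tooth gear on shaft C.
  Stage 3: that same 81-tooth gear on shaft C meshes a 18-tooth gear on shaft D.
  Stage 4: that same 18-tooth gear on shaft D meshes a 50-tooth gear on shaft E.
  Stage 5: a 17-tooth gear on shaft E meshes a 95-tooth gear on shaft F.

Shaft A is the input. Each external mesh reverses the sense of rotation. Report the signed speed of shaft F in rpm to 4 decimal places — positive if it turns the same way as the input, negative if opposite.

Stage 1 [59T→57T]: ω = 71.0000×59/57 = 73.4912 rpm, dir flips to −; running = −73.4912
Stage 2 [57T→81T]: ω = 73.4912×57/81 = 51.7160 rpm, dir flips to +; running = +51.7160
Stage 3 [81T→18T]: ω = 51.7160×81/18 = 232.7222 rpm, dir flips to −; running = −232.7222
Stage 4 [18T→50T]: ω = 232.7222×18/50 = 83.7800 rpm, dir flips to +; running = +83.7800
Stage 5 [17T→95T]: ω = 83.7800×17/95 = 14.9922 rpm, dir flips to −; running = −14.9922

-14.9922 rpm (opposite to input, |ω| = 14.9922 rpm)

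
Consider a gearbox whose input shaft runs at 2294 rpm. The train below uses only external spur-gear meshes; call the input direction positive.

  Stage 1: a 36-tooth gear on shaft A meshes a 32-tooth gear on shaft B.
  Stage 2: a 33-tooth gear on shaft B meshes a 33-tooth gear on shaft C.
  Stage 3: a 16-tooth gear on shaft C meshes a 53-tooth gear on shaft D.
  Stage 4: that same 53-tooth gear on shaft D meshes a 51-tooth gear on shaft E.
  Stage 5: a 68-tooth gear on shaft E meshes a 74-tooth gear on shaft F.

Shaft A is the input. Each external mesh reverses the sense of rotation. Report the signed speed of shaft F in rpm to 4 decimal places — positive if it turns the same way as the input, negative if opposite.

-744.0000 rpm (opposite to input, |ω| = 744.0000 rpm)

Stage 1 [36T→32T]: ω = 2294.0000×36/32 = 2580.7500 rpm, dir flips to −; running = −2580.7500
Stage 2 [33T→33T]: ω = 2580.7500×33/33 = 2580.7500 rpm, dir flips to +; running = +2580.7500
Stage 3 [16T→53T]: ω = 2580.7500×16/53 = 779.0943 rpm, dir flips to −; running = −779.0943
Stage 4 [53T→51T]: ω = 779.0943×53/51 = 809.6471 rpm, dir flips to +; running = +809.6471
Stage 5 [68T→74T]: ω = 809.6471×68/74 = 744.0000 rpm, dir flips to −; running = −744.0000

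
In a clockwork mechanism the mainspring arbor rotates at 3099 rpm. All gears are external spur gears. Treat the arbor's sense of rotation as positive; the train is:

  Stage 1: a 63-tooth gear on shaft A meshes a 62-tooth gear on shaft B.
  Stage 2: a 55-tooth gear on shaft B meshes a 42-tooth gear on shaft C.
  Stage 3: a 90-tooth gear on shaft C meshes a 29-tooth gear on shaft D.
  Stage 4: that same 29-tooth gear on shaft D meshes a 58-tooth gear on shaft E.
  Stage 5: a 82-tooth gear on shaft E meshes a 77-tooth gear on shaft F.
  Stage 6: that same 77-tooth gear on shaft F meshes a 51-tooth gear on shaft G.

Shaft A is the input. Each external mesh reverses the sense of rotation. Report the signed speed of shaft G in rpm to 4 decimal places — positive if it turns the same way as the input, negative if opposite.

+10288.2623 rpm (same as input, |ω| = 10288.2623 rpm)

Stage 1 [63T→62T]: ω = 3099.0000×63/62 = 3148.9839 rpm, dir flips to −; running = −3148.9839
Stage 2 [55T→42T]: ω = 3148.9839×55/42 = 4123.6694 rpm, dir flips to +; running = +4123.6694
Stage 3 [90T→29T]: ω = 4123.6694×90/29 = 12797.5945 rpm, dir flips to −; running = −12797.5945
Stage 4 [29T→58T]: ω = 12797.5945×29/58 = 6398.7973 rpm, dir flips to +; running = +6398.7973
Stage 5 [82T→77T]: ω = 6398.7973×82/77 = 6814.3036 rpm, dir flips to −; running = −6814.3036
Stage 6 [77T→51T]: ω = 6814.3036×77/51 = 10288.2623 rpm, dir flips to +; running = +10288.2623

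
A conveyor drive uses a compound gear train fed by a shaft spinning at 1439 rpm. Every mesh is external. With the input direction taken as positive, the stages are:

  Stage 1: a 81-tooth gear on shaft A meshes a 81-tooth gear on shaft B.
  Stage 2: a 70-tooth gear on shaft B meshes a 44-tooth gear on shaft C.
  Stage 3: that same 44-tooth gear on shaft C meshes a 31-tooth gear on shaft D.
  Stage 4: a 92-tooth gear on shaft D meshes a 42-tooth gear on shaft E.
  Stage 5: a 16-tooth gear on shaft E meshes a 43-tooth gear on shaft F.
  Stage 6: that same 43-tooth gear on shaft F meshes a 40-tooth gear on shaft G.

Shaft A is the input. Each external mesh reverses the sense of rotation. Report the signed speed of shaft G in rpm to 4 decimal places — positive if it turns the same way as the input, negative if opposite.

Stage 1 [81T→81T]: ω = 1439.0000×81/81 = 1439.0000 rpm, dir flips to −; running = −1439.0000
Stage 2 [70T→44T]: ω = 1439.0000×70/44 = 2289.3182 rpm, dir flips to +; running = +2289.3182
Stage 3 [44T→31T]: ω = 2289.3182×44/31 = 3249.3548 rpm, dir flips to −; running = −3249.3548
Stage 4 [92T→42T]: ω = 3249.3548×92/42 = 7117.6344 rpm, dir flips to +; running = +7117.6344
Stage 5 [16T→43T]: ω = 7117.6344×16/43 = 2648.4221 rpm, dir flips to −; running = −2648.4221
Stage 6 [43T→40T]: ω = 2648.4221×43/40 = 2847.0538 rpm, dir flips to +; running = +2847.0538

+2847.0538 rpm (same as input, |ω| = 2847.0538 rpm)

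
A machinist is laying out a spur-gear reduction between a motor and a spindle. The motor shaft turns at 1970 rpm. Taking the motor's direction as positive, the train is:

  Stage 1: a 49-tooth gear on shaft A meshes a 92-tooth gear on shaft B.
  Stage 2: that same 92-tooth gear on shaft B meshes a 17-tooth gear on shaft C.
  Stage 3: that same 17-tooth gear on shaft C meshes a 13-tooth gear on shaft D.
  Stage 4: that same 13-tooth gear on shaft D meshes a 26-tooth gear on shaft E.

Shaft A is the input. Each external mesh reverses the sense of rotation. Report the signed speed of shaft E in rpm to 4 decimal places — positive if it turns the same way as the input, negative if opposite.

+3712.6923 rpm (same as input, |ω| = 3712.6923 rpm)

Stage 1 [49T→92T]: ω = 1970.0000×49/92 = 1049.2391 rpm, dir flips to −; running = −1049.2391
Stage 2 [92T→17T]: ω = 1049.2391×92/17 = 5678.2353 rpm, dir flips to +; running = +5678.2353
Stage 3 [17T→13T]: ω = 5678.2353×17/13 = 7425.3846 rpm, dir flips to −; running = −7425.3846
Stage 4 [13T→26T]: ω = 7425.3846×13/26 = 3712.6923 rpm, dir flips to +; running = +3712.6923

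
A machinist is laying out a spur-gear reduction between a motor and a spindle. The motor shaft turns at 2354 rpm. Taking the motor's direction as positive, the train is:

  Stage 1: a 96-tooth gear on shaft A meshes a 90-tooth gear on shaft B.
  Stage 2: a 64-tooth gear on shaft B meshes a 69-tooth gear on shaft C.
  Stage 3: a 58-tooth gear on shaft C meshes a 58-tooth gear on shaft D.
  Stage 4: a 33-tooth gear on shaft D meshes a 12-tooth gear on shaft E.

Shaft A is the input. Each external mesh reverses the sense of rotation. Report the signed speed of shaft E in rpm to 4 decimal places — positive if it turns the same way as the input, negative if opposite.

+6404.6995 rpm (same as input, |ω| = 6404.6995 rpm)

Stage 1 [96T→90T]: ω = 2354.0000×96/90 = 2510.9333 rpm, dir flips to −; running = −2510.9333
Stage 2 [64T→69T]: ω = 2510.9333×64/69 = 2328.9816 rpm, dir flips to +; running = +2328.9816
Stage 3 [58T→58T]: ω = 2328.9816×58/58 = 2328.9816 rpm, dir flips to −; running = −2328.9816
Stage 4 [33T→12T]: ω = 2328.9816×33/12 = 6404.6995 rpm, dir flips to +; running = +6404.6995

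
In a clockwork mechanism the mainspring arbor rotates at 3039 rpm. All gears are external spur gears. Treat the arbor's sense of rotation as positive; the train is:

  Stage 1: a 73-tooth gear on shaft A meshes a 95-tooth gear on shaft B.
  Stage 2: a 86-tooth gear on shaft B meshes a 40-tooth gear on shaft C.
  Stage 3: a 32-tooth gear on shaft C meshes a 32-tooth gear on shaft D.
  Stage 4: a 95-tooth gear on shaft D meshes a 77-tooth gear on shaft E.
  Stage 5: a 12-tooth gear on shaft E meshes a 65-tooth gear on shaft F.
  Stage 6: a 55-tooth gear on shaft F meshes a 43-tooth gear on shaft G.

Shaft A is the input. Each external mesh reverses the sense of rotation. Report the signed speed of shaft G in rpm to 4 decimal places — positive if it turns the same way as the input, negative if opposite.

+1462.7275 rpm (same as input, |ω| = 1462.7275 rpm)

Stage 1 [73T→95T]: ω = 3039.0000×73/95 = 2335.2316 rpm, dir flips to −; running = −2335.2316
Stage 2 [86T→40T]: ω = 2335.2316×86/40 = 5020.7479 rpm, dir flips to +; running = +5020.7479
Stage 3 [32T→32T]: ω = 5020.7479×32/32 = 5020.7479 rpm, dir flips to −; running = −5020.7479
Stage 4 [95T→77T]: ω = 5020.7479×95/77 = 6194.4292 rpm, dir flips to +; running = +6194.4292
Stage 5 [12T→65T]: ω = 6194.4292×12/65 = 1143.5869 rpm, dir flips to −; running = −1143.5869
Stage 6 [55T→43T]: ω = 1143.5869×55/43 = 1462.7275 rpm, dir flips to +; running = +1462.7275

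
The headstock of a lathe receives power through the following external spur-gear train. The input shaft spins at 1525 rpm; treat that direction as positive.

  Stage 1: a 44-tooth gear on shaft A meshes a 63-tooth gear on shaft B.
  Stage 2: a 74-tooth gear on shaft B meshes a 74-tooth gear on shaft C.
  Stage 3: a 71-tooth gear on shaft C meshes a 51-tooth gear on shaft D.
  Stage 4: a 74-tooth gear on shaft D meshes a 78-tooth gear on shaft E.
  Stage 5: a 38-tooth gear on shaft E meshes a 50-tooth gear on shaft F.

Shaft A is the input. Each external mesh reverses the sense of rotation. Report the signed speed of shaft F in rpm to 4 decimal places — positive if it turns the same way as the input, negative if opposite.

Stage 1 [44T→63T]: ω = 1525.0000×44/63 = 1065.0794 rpm, dir flips to −; running = −1065.0794
Stage 2 [74T→74T]: ω = 1065.0794×74/74 = 1065.0794 rpm, dir flips to +; running = +1065.0794
Stage 3 [71T→51T]: ω = 1065.0794×71/51 = 1482.7575 rpm, dir flips to −; running = −1482.7575
Stage 4 [74T→78T]: ω = 1482.7575×74/78 = 1406.7187 rpm, dir flips to +; running = +1406.7187
Stage 5 [38T→50T]: ω = 1406.7187×38/50 = 1069.1062 rpm, dir flips to −; running = −1069.1062

-1069.1062 rpm (opposite to input, |ω| = 1069.1062 rpm)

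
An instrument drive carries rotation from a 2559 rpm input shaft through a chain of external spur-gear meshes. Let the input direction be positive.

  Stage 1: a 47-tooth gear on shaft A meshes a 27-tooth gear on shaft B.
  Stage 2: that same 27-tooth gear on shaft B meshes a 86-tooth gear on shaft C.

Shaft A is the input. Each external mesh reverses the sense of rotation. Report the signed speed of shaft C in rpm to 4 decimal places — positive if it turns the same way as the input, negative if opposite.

Stage 1 [47T→27T]: ω = 2559.0000×47/27 = 4454.5556 rpm, dir flips to −; running = −4454.5556
Stage 2 [27T→86T]: ω = 4454.5556×27/86 = 1398.5233 rpm, dir flips to +; running = +1398.5233

+1398.5233 rpm (same as input, |ω| = 1398.5233 rpm)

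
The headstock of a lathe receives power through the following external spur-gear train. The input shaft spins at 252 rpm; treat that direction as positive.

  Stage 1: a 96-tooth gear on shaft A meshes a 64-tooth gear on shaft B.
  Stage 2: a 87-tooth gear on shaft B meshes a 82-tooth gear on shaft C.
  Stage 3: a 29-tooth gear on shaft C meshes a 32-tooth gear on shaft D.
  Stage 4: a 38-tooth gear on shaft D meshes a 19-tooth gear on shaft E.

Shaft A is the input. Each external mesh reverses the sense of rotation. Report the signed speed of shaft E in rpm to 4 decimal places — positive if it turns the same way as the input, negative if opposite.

Stage 1 [96T→64T]: ω = 252.0000×96/64 = 378.0000 rpm, dir flips to −; running = −378.0000
Stage 2 [87T→82T]: ω = 378.0000×87/82 = 401.0488 rpm, dir flips to +; running = +401.0488
Stage 3 [29T→32T]: ω = 401.0488×29/32 = 363.4505 rpm, dir flips to −; running = −363.4505
Stage 4 [38T→19T]: ω = 363.4505×38/19 = 726.9009 rpm, dir flips to +; running = +726.9009

+726.9009 rpm (same as input, |ω| = 726.9009 rpm)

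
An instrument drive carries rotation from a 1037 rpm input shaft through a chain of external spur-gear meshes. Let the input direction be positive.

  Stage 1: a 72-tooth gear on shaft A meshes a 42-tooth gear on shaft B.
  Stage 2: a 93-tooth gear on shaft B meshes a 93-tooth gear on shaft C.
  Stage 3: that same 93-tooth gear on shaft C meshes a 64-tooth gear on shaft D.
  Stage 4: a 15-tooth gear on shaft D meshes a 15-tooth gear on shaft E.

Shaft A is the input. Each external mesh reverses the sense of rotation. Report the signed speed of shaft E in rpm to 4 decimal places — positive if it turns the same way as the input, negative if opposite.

+2583.2411 rpm (same as input, |ω| = 2583.2411 rpm)

Stage 1 [72T→42T]: ω = 1037.0000×72/42 = 1777.7143 rpm, dir flips to −; running = −1777.7143
Stage 2 [93T→93T]: ω = 1777.7143×93/93 = 1777.7143 rpm, dir flips to +; running = +1777.7143
Stage 3 [93T→64T]: ω = 1777.7143×93/64 = 2583.2411 rpm, dir flips to −; running = −2583.2411
Stage 4 [15T→15T]: ω = 2583.2411×15/15 = 2583.2411 rpm, dir flips to +; running = +2583.2411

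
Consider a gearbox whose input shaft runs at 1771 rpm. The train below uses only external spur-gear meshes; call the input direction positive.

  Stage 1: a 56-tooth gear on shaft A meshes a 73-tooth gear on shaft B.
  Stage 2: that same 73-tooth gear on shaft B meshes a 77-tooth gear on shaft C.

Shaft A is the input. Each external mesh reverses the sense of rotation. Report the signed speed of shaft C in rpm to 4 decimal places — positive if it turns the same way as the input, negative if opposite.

Stage 1 [56T→73T]: ω = 1771.0000×56/73 = 1358.5753 rpm, dir flips to −; running = −1358.5753
Stage 2 [73T→77T]: ω = 1358.5753×73/77 = 1288.0000 rpm, dir flips to +; running = +1288.0000

+1288.0000 rpm (same as input, |ω| = 1288.0000 rpm)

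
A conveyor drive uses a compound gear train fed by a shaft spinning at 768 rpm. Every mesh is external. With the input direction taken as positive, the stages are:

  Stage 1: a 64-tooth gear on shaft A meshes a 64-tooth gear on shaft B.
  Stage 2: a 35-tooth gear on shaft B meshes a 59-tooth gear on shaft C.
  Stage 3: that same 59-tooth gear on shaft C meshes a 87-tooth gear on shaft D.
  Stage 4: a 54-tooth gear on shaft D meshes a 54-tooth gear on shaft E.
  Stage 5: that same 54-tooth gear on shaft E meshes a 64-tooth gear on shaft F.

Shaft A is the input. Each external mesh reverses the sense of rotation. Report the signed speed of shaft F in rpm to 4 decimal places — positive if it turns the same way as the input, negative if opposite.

Stage 1 [64T→64T]: ω = 768.0000×64/64 = 768.0000 rpm, dir flips to −; running = −768.0000
Stage 2 [35T→59T]: ω = 768.0000×35/59 = 455.5932 rpm, dir flips to +; running = +455.5932
Stage 3 [59T→87T]: ω = 455.5932×59/87 = 308.9655 rpm, dir flips to −; running = −308.9655
Stage 4 [54T→54T]: ω = 308.9655×54/54 = 308.9655 rpm, dir flips to +; running = +308.9655
Stage 5 [54T→64T]: ω = 308.9655×54/64 = 260.6897 rpm, dir flips to −; running = −260.6897

-260.6897 rpm (opposite to input, |ω| = 260.6897 rpm)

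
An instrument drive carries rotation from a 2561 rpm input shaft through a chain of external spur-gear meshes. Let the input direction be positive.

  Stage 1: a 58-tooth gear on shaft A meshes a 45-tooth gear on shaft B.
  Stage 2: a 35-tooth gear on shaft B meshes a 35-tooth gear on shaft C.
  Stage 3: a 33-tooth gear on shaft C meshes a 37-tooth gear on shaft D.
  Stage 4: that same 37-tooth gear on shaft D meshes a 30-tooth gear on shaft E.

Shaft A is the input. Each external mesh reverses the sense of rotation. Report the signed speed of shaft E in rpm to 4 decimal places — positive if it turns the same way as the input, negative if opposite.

Stage 1 [58T→45T]: ω = 2561.0000×58/45 = 3300.8444 rpm, dir flips to −; running = −3300.8444
Stage 2 [35T→35T]: ω = 3300.8444×35/35 = 3300.8444 rpm, dir flips to +; running = +3300.8444
Stage 3 [33T→37T]: ω = 3300.8444×33/37 = 2943.9964 rpm, dir flips to −; running = −2943.9964
Stage 4 [37T→30T]: ω = 2943.9964×37/30 = 3630.9289 rpm, dir flips to +; running = +3630.9289

+3630.9289 rpm (same as input, |ω| = 3630.9289 rpm)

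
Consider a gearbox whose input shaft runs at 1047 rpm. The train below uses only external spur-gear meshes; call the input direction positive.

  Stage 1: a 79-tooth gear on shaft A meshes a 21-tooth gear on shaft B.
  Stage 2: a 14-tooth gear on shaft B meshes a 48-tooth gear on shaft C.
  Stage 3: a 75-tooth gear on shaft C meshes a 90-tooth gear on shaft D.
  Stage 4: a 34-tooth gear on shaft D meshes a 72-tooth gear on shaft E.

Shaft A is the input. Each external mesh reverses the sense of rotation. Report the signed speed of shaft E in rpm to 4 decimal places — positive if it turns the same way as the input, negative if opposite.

+452.0708 rpm (same as input, |ω| = 452.0708 rpm)

Stage 1 [79T→21T]: ω = 1047.0000×79/21 = 3938.7143 rpm, dir flips to −; running = −3938.7143
Stage 2 [14T→48T]: ω = 3938.7143×14/48 = 1148.7917 rpm, dir flips to +; running = +1148.7917
Stage 3 [75T→90T]: ω = 1148.7917×75/90 = 957.3264 rpm, dir flips to −; running = −957.3264
Stage 4 [34T→72T]: ω = 957.3264×34/72 = 452.0708 rpm, dir flips to +; running = +452.0708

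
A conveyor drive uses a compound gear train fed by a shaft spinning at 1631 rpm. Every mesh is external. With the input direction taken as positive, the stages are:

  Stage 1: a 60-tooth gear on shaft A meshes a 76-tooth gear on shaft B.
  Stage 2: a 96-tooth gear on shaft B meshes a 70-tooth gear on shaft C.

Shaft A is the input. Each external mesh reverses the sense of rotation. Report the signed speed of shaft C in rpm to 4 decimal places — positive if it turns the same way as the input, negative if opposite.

Stage 1 [60T→76T]: ω = 1631.0000×60/76 = 1287.6316 rpm, dir flips to −; running = −1287.6316
Stage 2 [96T→70T]: ω = 1287.6316×96/70 = 1765.8947 rpm, dir flips to +; running = +1765.8947

+1765.8947 rpm (same as input, |ω| = 1765.8947 rpm)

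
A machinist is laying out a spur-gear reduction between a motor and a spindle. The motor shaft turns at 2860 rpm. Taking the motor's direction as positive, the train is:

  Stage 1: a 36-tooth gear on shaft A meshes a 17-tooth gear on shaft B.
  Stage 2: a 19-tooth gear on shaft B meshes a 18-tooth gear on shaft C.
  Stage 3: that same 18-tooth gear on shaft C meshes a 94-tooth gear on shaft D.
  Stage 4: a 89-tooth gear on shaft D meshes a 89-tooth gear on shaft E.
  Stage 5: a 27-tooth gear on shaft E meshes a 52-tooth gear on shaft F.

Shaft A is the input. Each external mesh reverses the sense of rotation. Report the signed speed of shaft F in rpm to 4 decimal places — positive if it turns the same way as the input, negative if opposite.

Stage 1 [36T→17T]: ω = 2860.0000×36/17 = 6056.4706 rpm, dir flips to −; running = −6056.4706
Stage 2 [19T→18T]: ω = 6056.4706×19/18 = 6392.9412 rpm, dir flips to +; running = +6392.9412
Stage 3 [18T→94T]: ω = 6392.9412×18/94 = 1224.1802 rpm, dir flips to −; running = −1224.1802
Stage 4 [89T→89T]: ω = 1224.1802×89/89 = 1224.1802 rpm, dir flips to +; running = +1224.1802
Stage 5 [27T→52T]: ω = 1224.1802×27/52 = 635.6320 rpm, dir flips to −; running = −635.6320

-635.6320 rpm (opposite to input, |ω| = 635.6320 rpm)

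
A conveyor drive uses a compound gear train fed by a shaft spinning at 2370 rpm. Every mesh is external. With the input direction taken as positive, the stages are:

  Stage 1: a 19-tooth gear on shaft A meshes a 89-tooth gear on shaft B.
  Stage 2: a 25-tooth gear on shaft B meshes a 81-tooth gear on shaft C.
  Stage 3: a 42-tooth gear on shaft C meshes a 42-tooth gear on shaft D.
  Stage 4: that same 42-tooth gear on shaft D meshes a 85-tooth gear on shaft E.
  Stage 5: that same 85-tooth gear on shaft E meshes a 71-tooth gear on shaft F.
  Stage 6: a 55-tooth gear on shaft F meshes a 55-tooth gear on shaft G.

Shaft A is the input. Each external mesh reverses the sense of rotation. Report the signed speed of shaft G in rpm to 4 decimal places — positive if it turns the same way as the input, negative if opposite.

Stage 1 [19T→89T]: ω = 2370.0000×19/89 = 505.9551 rpm, dir flips to −; running = −505.9551
Stage 2 [25T→81T]: ω = 505.9551×25/81 = 156.1590 rpm, dir flips to +; running = +156.1590
Stage 3 [42T→42T]: ω = 156.1590×42/42 = 156.1590 rpm, dir flips to −; running = −156.1590
Stage 4 [42T→85T]: ω = 156.1590×42/85 = 77.1609 rpm, dir flips to +; running = +77.1609
Stage 5 [85T→71T]: ω = 77.1609×85/71 = 92.3757 rpm, dir flips to −; running = −92.3757
Stage 6 [55T→55T]: ω = 92.3757×55/55 = 92.3757 rpm, dir flips to +; running = +92.3757

+92.3757 rpm (same as input, |ω| = 92.3757 rpm)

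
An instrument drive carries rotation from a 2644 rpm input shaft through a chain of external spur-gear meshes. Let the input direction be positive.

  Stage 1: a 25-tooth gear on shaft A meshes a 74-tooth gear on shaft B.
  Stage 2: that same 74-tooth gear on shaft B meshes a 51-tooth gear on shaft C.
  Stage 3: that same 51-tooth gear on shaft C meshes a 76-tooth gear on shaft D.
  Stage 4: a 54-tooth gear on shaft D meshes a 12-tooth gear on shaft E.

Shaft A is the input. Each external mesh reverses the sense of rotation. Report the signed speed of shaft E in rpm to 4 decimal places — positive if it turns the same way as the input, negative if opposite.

+3913.8158 rpm (same as input, |ω| = 3913.8158 rpm)

Stage 1 [25T→74T]: ω = 2644.0000×25/74 = 893.2432 rpm, dir flips to −; running = −893.2432
Stage 2 [74T→51T]: ω = 893.2432×74/51 = 1296.0784 rpm, dir flips to +; running = +1296.0784
Stage 3 [51T→76T]: ω = 1296.0784×51/76 = 869.7368 rpm, dir flips to −; running = −869.7368
Stage 4 [54T→12T]: ω = 869.7368×54/12 = 3913.8158 rpm, dir flips to +; running = +3913.8158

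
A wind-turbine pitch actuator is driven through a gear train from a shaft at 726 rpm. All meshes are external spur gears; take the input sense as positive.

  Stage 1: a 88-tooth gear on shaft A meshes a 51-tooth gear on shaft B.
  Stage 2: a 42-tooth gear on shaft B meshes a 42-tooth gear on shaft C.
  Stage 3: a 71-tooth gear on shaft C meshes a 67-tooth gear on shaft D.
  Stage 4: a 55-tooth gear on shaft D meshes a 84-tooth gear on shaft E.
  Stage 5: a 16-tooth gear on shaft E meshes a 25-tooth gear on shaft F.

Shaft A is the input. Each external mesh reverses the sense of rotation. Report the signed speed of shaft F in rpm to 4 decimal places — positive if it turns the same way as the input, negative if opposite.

Stage 1 [88T→51T]: ω = 726.0000×88/51 = 1252.7059 rpm, dir flips to −; running = −1252.7059
Stage 2 [42T→42T]: ω = 1252.7059×42/42 = 1252.7059 rpm, dir flips to +; running = +1252.7059
Stage 3 [71T→67T]: ω = 1252.7059×71/67 = 1327.4943 rpm, dir flips to −; running = −1327.4943
Stage 4 [55T→84T]: ω = 1327.4943×55/84 = 869.1927 rpm, dir flips to +; running = +869.1927
Stage 5 [16T→25T]: ω = 869.1927×16/25 = 556.2833 rpm, dir flips to −; running = −556.2833

-556.2833 rpm (opposite to input, |ω| = 556.2833 rpm)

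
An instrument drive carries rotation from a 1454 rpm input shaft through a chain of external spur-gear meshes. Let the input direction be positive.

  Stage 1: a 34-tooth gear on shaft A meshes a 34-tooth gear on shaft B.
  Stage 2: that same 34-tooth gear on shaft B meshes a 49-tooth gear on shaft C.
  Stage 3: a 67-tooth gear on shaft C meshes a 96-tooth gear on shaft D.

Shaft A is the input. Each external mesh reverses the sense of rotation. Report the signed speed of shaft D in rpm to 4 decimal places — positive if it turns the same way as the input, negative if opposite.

-704.1267 rpm (opposite to input, |ω| = 704.1267 rpm)

Stage 1 [34T→34T]: ω = 1454.0000×34/34 = 1454.0000 rpm, dir flips to −; running = −1454.0000
Stage 2 [34T→49T]: ω = 1454.0000×34/49 = 1008.8980 rpm, dir flips to +; running = +1008.8980
Stage 3 [67T→96T]: ω = 1008.8980×67/96 = 704.1267 rpm, dir flips to −; running = −704.1267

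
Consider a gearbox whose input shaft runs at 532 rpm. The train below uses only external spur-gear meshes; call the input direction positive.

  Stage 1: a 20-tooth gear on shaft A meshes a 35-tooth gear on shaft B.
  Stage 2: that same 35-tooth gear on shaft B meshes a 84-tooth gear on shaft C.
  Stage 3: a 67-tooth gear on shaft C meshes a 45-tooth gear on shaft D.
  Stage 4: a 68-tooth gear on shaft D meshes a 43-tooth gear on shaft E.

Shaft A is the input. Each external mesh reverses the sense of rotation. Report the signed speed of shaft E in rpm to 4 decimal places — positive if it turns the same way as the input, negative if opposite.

Stage 1 [20T→35T]: ω = 532.0000×20/35 = 304.0000 rpm, dir flips to −; running = −304.0000
Stage 2 [35T→84T]: ω = 304.0000×35/84 = 126.6667 rpm, dir flips to +; running = +126.6667
Stage 3 [67T→45T]: ω = 126.6667×67/45 = 188.5926 rpm, dir flips to −; running = −188.5926
Stage 4 [68T→43T]: ω = 188.5926×68/43 = 298.2394 rpm, dir flips to +; running = +298.2394

+298.2394 rpm (same as input, |ω| = 298.2394 rpm)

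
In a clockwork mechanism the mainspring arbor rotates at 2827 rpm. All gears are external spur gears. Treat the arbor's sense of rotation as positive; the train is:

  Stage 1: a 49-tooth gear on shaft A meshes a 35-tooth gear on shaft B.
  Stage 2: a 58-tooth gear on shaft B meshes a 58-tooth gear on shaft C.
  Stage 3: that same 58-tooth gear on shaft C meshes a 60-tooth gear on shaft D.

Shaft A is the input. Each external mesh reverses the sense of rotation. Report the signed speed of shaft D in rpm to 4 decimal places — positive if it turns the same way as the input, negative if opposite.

Stage 1 [49T→35T]: ω = 2827.0000×49/35 = 3957.8000 rpm, dir flips to −; running = −3957.8000
Stage 2 [58T→58T]: ω = 3957.8000×58/58 = 3957.8000 rpm, dir flips to +; running = +3957.8000
Stage 3 [58T→60T]: ω = 3957.8000×58/60 = 3825.8733 rpm, dir flips to −; running = −3825.8733

-3825.8733 rpm (opposite to input, |ω| = 3825.8733 rpm)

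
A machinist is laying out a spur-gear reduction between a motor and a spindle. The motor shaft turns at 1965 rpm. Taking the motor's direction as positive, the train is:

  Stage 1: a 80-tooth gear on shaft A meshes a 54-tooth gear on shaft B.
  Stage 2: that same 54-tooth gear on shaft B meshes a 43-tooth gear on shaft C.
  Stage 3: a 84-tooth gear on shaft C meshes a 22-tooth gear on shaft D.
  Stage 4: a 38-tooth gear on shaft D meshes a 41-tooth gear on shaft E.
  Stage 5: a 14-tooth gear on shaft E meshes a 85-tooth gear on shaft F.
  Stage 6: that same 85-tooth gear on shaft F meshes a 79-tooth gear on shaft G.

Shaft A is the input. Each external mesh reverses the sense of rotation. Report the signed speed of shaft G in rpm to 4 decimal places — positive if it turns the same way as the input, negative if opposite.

Stage 1 [80T→54T]: ω = 1965.0000×80/54 = 2911.1111 rpm, dir flips to −; running = −2911.1111
Stage 2 [54T→43T]: ω = 2911.1111×54/43 = 3655.8140 rpm, dir flips to +; running = +3655.8140
Stage 3 [84T→22T]: ω = 3655.8140×84/22 = 13958.5624 rpm, dir flips to −; running = −13958.5624
Stage 4 [38T→41T]: ω = 13958.5624×38/41 = 12937.2041 rpm, dir flips to +; running = +12937.2041
Stage 5 [14T→85T]: ω = 12937.2041×14/85 = 2130.8336 rpm, dir flips to −; running = −2130.8336
Stage 6 [85T→79T]: ω = 2130.8336×85/79 = 2292.6691 rpm, dir flips to +; running = +2292.6691

+2292.6691 rpm (same as input, |ω| = 2292.6691 rpm)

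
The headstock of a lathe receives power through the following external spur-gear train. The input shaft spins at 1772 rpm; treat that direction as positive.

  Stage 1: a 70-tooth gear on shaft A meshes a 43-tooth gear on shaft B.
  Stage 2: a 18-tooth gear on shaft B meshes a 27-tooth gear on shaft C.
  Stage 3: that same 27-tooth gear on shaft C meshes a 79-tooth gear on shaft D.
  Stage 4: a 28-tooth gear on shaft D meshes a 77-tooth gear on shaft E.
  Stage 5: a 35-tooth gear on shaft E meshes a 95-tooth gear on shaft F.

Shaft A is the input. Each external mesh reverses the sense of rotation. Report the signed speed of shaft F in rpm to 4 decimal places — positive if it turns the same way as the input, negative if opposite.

Stage 1 [70T→43T]: ω = 1772.0000×70/43 = 2884.6512 rpm, dir flips to −; running = −2884.6512
Stage 2 [18T→27T]: ω = 2884.6512×18/27 = 1923.1008 rpm, dir flips to +; running = +1923.1008
Stage 3 [27T→79T]: ω = 1923.1008×27/79 = 657.2623 rpm, dir flips to −; running = −657.2623
Stage 4 [28T→77T]: ω = 657.2623×28/77 = 239.0045 rpm, dir flips to +; running = +239.0045
Stage 5 [35T→95T]: ω = 239.0045×35/95 = 88.0543 rpm, dir flips to −; running = −88.0543

-88.0543 rpm (opposite to input, |ω| = 88.0543 rpm)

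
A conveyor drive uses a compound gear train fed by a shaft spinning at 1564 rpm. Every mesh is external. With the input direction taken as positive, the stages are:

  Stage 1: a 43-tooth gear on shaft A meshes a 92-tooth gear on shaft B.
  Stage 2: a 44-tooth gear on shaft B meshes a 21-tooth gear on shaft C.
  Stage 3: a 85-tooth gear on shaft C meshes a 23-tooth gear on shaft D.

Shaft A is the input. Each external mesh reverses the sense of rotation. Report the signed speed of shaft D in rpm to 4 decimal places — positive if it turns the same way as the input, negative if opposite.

-5660.3313 rpm (opposite to input, |ω| = 5660.3313 rpm)

Stage 1 [43T→92T]: ω = 1564.0000×43/92 = 731.0000 rpm, dir flips to −; running = −731.0000
Stage 2 [44T→21T]: ω = 731.0000×44/21 = 1531.6190 rpm, dir flips to +; running = +1531.6190
Stage 3 [85T→23T]: ω = 1531.6190×85/23 = 5660.3313 rpm, dir flips to −; running = −5660.3313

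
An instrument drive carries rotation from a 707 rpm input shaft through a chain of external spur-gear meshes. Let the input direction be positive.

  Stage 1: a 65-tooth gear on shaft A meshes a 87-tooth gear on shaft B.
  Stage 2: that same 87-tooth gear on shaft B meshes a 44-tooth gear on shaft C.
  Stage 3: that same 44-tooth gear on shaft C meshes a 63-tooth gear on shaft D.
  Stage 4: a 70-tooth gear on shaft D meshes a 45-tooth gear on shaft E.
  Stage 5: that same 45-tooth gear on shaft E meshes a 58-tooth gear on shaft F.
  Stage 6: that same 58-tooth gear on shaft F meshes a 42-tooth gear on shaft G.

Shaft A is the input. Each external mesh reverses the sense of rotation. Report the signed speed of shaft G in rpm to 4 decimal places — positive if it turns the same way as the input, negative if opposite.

+1215.7407 rpm (same as input, |ω| = 1215.7407 rpm)

Stage 1 [65T→87T]: ω = 707.0000×65/87 = 528.2184 rpm, dir flips to −; running = −528.2184
Stage 2 [87T→44T]: ω = 528.2184×87/44 = 1044.4318 rpm, dir flips to +; running = +1044.4318
Stage 3 [44T→63T]: ω = 1044.4318×44/63 = 729.4444 rpm, dir flips to −; running = −729.4444
Stage 4 [70T→45T]: ω = 729.4444×70/45 = 1134.6914 rpm, dir flips to +; running = +1134.6914
Stage 5 [45T→58T]: ω = 1134.6914×45/58 = 880.3640 rpm, dir flips to −; running = −880.3640
Stage 6 [58T→42T]: ω = 880.3640×58/42 = 1215.7407 rpm, dir flips to +; running = +1215.7407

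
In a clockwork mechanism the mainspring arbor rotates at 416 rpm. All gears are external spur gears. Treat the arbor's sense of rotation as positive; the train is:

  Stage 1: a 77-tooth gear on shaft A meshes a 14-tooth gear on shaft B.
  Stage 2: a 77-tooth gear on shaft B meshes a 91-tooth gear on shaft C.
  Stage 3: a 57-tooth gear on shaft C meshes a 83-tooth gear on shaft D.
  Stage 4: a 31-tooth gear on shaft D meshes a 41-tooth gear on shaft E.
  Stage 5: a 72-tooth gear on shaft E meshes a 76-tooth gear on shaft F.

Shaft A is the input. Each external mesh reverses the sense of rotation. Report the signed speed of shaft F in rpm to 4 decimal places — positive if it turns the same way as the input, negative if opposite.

Stage 1 [77T→14T]: ω = 416.0000×77/14 = 2288.0000 rpm, dir flips to −; running = −2288.0000
Stage 2 [77T→91T]: ω = 2288.0000×77/91 = 1936.0000 rpm, dir flips to +; running = +1936.0000
Stage 3 [57T→83T]: ω = 1936.0000×57/83 = 1329.5422 rpm, dir flips to −; running = −1329.5422
Stage 4 [31T→41T]: ω = 1329.5422×31/41 = 1005.2636 rpm, dir flips to +; running = +1005.2636
Stage 5 [72T→76T]: ω = 1005.2636×72/76 = 952.3550 rpm, dir flips to −; running = −952.3550

-952.3550 rpm (opposite to input, |ω| = 952.3550 rpm)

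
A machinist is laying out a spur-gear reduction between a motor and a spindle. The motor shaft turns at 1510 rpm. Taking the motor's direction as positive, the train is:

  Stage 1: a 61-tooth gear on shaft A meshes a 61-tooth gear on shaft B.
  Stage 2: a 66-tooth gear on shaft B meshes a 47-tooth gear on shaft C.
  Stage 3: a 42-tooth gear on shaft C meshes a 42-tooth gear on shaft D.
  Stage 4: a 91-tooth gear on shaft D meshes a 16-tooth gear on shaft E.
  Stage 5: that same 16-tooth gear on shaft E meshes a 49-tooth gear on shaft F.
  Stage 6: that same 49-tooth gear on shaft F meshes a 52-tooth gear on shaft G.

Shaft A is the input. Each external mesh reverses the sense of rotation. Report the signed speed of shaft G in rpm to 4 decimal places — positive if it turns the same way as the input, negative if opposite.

Stage 1 [61T→61T]: ω = 1510.0000×61/61 = 1510.0000 rpm, dir flips to −; running = −1510.0000
Stage 2 [66T→47T]: ω = 1510.0000×66/47 = 2120.4255 rpm, dir flips to +; running = +2120.4255
Stage 3 [42T→42T]: ω = 2120.4255×42/42 = 2120.4255 rpm, dir flips to −; running = −2120.4255
Stage 4 [91T→16T]: ω = 2120.4255×91/16 = 12059.9202 rpm, dir flips to +; running = +12059.9202
Stage 5 [16T→49T]: ω = 12059.9202×16/49 = 3937.9331 rpm, dir flips to −; running = −3937.9331
Stage 6 [49T→52T]: ω = 3937.9331×49/52 = 3710.7447 rpm, dir flips to +; running = +3710.7447

+3710.7447 rpm (same as input, |ω| = 3710.7447 rpm)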